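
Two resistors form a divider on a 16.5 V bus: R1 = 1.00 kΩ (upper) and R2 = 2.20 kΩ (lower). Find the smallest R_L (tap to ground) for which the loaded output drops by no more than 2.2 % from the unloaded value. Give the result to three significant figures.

R_L(min) ≈ 30.6 kΩ

Output resistance R_th = R1‖R2 = (1000 × 2200)/3200 = 687.5 Ω.
The fractional drop is R_th/(R_th + R_L); requiring this ≤ 0.0220 gives R_L ≥ R_th(1/0.0220 − 1) = 687.5 × 44.45 = 30.6 kΩ.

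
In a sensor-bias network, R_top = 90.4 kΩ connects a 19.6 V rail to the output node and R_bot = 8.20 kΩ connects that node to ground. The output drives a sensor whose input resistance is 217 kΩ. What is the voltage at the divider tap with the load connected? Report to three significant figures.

V_out ≈ 1.58 V

The load sits in parallel with R_bot: R_bot‖R_L = (8.20 × 217) / (8.20 + 217) = 7.901 kΩ.
V_out = 19.6 × 7.901 / (90.4 + 7.901) = 19.6 × 7.901/98.30 = 1.58 V.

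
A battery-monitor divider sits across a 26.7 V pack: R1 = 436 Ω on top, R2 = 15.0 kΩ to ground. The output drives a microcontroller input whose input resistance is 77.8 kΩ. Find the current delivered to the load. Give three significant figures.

I_L ≈ 0.332 mA

R2‖R_L = 12580 Ω; V_out = 26.7 × 12580/13010 = 25.81 V.
I_L = V_out / R_L = 25.81 / 77.8 kΩ = 0.332 mA.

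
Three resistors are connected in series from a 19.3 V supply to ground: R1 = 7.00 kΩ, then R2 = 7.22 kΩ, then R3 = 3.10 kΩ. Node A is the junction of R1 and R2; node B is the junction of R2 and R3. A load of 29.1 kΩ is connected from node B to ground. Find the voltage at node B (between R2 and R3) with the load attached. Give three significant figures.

V ≈ 3.18 V

At node B, R3 is in parallel with the load: R3‖R_L = 2.802 kΩ.
Below node A the resistance is R2 + (R3‖R_L) = 10.02 kΩ, so V_A = 19.3 × 10.02/17.02 = 11.36 V.
Then V_B = V_A × (R3‖R_L)/(R2 + R3‖R_L) = 11.36 × 2.802/10.02 = 3.18 V.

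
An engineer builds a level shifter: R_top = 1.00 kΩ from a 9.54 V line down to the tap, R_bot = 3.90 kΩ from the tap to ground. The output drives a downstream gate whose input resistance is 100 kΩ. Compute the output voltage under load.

The load sits in parallel with R_bot: R_bot‖R_L = (3.90 × 100) / (3.90 + 100) = 3.754 kΩ.
V_out = 9.54 × 3.754 / (1.00 + 3.754) = 9.54 × 3.754/4.754 = 7.53 V.

V_out ≈ 7.53 V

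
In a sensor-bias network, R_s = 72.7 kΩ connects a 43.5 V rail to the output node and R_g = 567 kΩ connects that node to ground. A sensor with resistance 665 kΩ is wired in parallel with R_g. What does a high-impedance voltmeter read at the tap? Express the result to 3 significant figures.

V_out ≈ 35.2 V

The load sits in parallel with R_g: R_g‖R_L = (567 × 665) / (567 + 665) = 306.1 kΩ.
V_out = 43.5 × 306.1 / (72.7 + 306.1) = 43.5 × 306.1/378.8 = 35.2 V.
(Unloaded it would have been 38.6 V.)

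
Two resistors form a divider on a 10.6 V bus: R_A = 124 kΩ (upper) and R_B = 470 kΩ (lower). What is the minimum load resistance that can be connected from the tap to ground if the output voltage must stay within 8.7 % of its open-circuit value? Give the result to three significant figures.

R_L(min) ≈ 1.03 MΩ

Output resistance R_th = R_A‖R_B = (124 × 470)/594.0 = 98.11 kΩ.
The fractional drop is R_th/(R_th + R_L); requiring this ≤ 0.0870 gives R_L ≥ R_th(1/0.0870 − 1) = 98.11 × 10.49 = 1.03 MΩ.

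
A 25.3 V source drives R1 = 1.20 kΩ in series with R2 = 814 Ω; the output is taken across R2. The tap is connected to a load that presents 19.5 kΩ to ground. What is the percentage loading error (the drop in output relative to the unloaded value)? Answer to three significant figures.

2.43 %

The divider's output (Thévenin) resistance is R1‖R2 = 485.0 Ω.
Fractional drop under load = R_th/(R_th + R_L) = 485.0 / (485.0 + 19500) = 0.02427.
So the output falls by 2.43 %.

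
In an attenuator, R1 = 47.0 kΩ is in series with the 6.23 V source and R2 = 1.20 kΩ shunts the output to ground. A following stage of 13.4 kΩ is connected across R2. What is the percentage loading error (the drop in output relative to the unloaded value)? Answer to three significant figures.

The divider's output (Thévenin) resistance is R1‖R2 = 1.170 kΩ.
Fractional drop under load = R_th/(R_th + R_L) = 1.170 / (1.170 + 13.4) = 0.08031.
So the output falls by 8.03 %.

8.03 %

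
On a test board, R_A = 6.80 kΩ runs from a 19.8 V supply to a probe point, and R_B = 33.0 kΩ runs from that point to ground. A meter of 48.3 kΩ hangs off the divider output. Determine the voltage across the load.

V_out ≈ 14.7 V

The load sits in parallel with R_B: R_B‖R_L = (33.0 × 48.3) / (33.0 + 48.3) = 19.61 kΩ.
V_out = 19.8 × 19.61 / (6.80 + 19.61) = 19.8 × 19.61/26.41 = 14.7 V.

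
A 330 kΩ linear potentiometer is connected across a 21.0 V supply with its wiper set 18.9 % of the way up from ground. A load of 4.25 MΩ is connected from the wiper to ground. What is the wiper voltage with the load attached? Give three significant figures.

V ≈ 3.92 V

The wiper splits the pot into (1−α)R = 267.6 kΩ above and αR = 62.37 kΩ below.
Lower section ‖ load = 61.47 kΩ.
V_wiper = 21.0 × 61.47/(267.6 + 61.47) = 3.92 V.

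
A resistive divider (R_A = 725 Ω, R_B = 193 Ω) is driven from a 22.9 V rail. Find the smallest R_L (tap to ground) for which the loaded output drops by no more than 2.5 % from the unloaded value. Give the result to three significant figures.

Output resistance R_th = R_A‖R_B = (725 × 193)/918.0 = 152.4 Ω.
The fractional drop is R_th/(R_th + R_L); requiring this ≤ 0.0250 gives R_L ≥ R_th(1/0.0250 − 1) = 152.4 × 39.00 = 5.94 kΩ.

R_L(min) ≈ 5.94 kΩ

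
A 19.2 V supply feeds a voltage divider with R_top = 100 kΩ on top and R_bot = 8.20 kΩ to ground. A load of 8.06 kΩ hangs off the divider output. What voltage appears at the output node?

The load sits in parallel with R_bot: R_bot‖R_L = (8.20 × 8.06) / (8.20 + 8.06) = 4.065 kΩ.
V_out = 19.2 × 4.065 / (100 + 4.065) = 19.2 × 4.065/104.1 = 0.750 V.
(Unloaded it would have been 1.46 V.)

V_out ≈ 0.750 V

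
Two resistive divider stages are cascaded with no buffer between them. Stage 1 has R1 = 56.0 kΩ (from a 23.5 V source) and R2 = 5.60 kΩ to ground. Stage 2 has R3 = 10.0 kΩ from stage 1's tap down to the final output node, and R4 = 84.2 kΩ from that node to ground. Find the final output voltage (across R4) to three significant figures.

V_out ≈ 1.81 V

Stage 2 presents R3+R4 = 94.20 kΩ as a load on stage 1's tap.
Stage 1's lower leg becomes R2‖(R3+R4) = 5.286 kΩ, so V_mid = 23.5 × 5.286/61.29 = 2.027 V.
Stage 2 is itself unloaded: V_out = V_mid × R4/(R3+R4) = 2.027 × 84.2/94.20 = 1.81 V.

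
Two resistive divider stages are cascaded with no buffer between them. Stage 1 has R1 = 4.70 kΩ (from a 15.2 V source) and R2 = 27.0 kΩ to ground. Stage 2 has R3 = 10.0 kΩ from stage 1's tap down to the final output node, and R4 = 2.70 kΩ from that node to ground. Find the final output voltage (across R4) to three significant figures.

Stage 2 presents R3+R4 = 12.70 kΩ as a load on stage 1's tap.
Stage 1's lower leg becomes R2‖(R3+R4) = 8.637 kΩ, so V_mid = 15.2 × 8.637/13.34 = 9.844 V.
Stage 2 is itself unloaded: V_out = V_mid × R4/(R3+R4) = 9.844 × 2.70/12.70 = 2.09 V.

V_out ≈ 2.09 V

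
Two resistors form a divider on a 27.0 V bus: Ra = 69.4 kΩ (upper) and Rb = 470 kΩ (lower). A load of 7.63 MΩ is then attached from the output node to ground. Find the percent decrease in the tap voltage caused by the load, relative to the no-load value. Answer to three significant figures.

The divider's output (Thévenin) resistance is Ra‖Rb = 60.47 kΩ.
Fractional drop under load = R_th/(R_th + R_L) = 60.47 / (60.47 + 7630) = 0.007863.
So the output falls by 0.786 %.

0.786 %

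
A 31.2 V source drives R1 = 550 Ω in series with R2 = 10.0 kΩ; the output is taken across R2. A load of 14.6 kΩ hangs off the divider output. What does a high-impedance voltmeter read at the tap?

V_out ≈ 28.6 V

The load sits in parallel with R2: R2‖R_L = (10000 × 14600) / (10000 + 14600) = 5935 Ω.
V_out = 31.2 × 5935 / (550 + 5935) = 31.2 × 5935/6485 = 28.6 V.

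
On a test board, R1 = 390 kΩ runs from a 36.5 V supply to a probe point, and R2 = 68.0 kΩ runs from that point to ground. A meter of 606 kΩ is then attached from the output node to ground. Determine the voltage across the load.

The load sits in parallel with R2: R2‖R_L = (68.0 × 606) / (68.0 + 606) = 61.14 kΩ.
V_out = 36.5 × 61.14 / (390 + 61.14) = 36.5 × 61.14/451.1 = 4.95 V.

V_out ≈ 4.95 V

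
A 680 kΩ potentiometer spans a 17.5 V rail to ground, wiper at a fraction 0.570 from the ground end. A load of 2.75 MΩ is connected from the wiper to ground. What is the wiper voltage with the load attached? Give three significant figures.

The wiper splits the pot into (1−α)R = 292.4 kΩ above and αR = 387.6 kΩ below.
Lower section ‖ load = 339.7 kΩ.
V_wiper = 17.5 × 339.7/(292.4 + 339.7) = 9.40 V.

V ≈ 9.40 V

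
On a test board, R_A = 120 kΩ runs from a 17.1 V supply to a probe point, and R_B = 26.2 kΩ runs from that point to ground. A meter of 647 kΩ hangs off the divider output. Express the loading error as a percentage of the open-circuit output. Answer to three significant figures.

The divider's output (Thévenin) resistance is R_A‖R_B = 21.50 kΩ.
Fractional drop under load = R_th/(R_th + R_L) = 21.50 / (21.50 + 647) = 0.03217.
So the output falls by 3.22 %.

3.22 %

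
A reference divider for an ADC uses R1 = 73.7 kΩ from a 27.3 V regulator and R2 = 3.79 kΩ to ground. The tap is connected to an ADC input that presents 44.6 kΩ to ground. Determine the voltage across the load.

The load sits in parallel with R2: R2‖R_L = (3.79 × 44.6) / (3.79 + 44.6) = 3.493 kΩ.
V_out = 27.3 × 3.493 / (73.7 + 3.493) = 27.3 × 3.493/77.19 = 1.24 V.

V_out ≈ 1.24 V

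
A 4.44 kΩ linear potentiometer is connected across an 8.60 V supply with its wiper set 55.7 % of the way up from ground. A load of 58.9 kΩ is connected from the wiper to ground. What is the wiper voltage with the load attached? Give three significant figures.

The wiper splits the pot into (1−α)R = 1.967 kΩ above and αR = 2.473 kΩ below.
Lower section ‖ load = 2.373 kΩ.
V_wiper = 8.60 × 2.373/(1.967 + 2.373) = 4.70 V.

V ≈ 4.70 V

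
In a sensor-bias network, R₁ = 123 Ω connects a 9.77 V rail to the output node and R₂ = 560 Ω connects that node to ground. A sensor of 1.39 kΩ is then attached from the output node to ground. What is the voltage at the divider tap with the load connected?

The load sits in parallel with R₂: R₂‖R_L = (560 × 1390) / (560 + 1390) = 399.2 Ω.
V_out = 9.77 × 399.2 / (123 + 399.2) = 9.77 × 399.2/522.2 = 7.47 V.

V_out ≈ 7.47 V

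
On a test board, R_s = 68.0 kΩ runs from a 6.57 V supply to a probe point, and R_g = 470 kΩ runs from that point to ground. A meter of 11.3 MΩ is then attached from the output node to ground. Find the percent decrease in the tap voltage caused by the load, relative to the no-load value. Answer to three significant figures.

0.523 %

The divider's output (Thévenin) resistance is R_s‖R_g = 59.41 kΩ.
Fractional drop under load = R_th/(R_th + R_L) = 59.41 / (59.41 + 11300) = 0.005230.
So the output falls by 0.523 %.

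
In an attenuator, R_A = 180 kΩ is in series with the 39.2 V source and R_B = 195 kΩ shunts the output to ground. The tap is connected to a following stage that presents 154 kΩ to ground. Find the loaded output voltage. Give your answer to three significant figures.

The load sits in parallel with R_B: R_B‖R_L = (195 × 154) / (195 + 154) = 86.05 kΩ.
V_out = 39.2 × 86.05 / (180 + 86.05) = 39.2 × 86.05/266.0 = 12.7 V.

V_out ≈ 12.7 V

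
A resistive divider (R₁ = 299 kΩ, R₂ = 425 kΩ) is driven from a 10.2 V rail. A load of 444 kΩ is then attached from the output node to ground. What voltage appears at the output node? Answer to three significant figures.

V_out ≈ 4.29 V

The load sits in parallel with R₂: R₂‖R_L = (425 × 444) / (425 + 444) = 217.1 kΩ.
V_out = 10.2 × 217.1 / (299 + 217.1) = 10.2 × 217.1/516.1 = 4.29 V.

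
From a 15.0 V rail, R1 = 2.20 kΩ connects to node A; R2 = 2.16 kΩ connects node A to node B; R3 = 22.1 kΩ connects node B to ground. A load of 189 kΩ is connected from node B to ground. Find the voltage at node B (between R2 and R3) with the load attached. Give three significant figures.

At node B, R3 is in parallel with the load: R3‖R_L = 19.79 kΩ.
Below node A the resistance is R2 + (R3‖R_L) = 21.95 kΩ, so V_A = 15.0 × 21.95/24.15 = 13.63 V.
Then V_B = V_A × (R3‖R_L)/(R2 + R3‖R_L) = 13.63 × 19.79/21.95 = 12.3 V.

V ≈ 12.3 V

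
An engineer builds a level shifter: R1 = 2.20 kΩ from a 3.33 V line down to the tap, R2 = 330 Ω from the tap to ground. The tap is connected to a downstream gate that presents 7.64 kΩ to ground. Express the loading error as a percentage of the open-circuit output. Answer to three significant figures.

3.62 %

The divider's output (Thévenin) resistance is R1‖R2 = 287.0 Ω.
Fractional drop under load = R_th/(R_th + R_L) = 287.0 / (287.0 + 7640) = 0.03620.
So the output falls by 3.62 %.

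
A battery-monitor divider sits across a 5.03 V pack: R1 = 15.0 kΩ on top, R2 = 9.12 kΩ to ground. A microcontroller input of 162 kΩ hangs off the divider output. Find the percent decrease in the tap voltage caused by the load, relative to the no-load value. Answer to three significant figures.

3.38 %

The divider's output (Thévenin) resistance is R1‖R2 = 5.672 kΩ.
Fractional drop under load = R_th/(R_th + R_L) = 5.672 / (5.672 + 162) = 0.03383.
So the output falls by 3.38 %.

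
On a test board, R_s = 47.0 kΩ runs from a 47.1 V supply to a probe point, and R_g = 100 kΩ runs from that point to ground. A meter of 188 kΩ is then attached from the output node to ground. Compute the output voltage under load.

The load sits in parallel with R_g: R_g‖R_L = (100 × 188) / (100 + 188) = 65.28 kΩ.
V_out = 47.1 × 65.28 / (47.0 + 65.28) = 47.1 × 65.28/112.3 = 27.4 V.

V_out ≈ 27.4 V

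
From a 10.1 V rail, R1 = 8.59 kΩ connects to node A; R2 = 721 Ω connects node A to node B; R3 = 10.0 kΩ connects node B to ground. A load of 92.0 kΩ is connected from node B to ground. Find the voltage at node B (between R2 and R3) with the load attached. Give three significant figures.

At node B, R3 is in parallel with the load: R3‖R_L = 9020 Ω.
Below node A the resistance is R2 + (R3‖R_L) = 9741 Ω, so V_A = 10.1 × 9741/18330 = 5.367 V.
Then V_B = V_A × (R3‖R_L)/(R2 + R3‖R_L) = 5.367 × 9020/9741 = 4.97 V.

V ≈ 4.97 V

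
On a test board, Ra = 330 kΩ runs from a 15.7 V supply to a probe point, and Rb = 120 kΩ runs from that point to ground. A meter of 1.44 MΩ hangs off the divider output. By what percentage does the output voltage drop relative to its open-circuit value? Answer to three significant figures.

5.76 %

The divider's output (Thévenin) resistance is Ra‖Rb = 88.00 kΩ.
Fractional drop under load = R_th/(R_th + R_L) = 88.00 / (88.00 + 1440) = 0.05759.
So the output falls by 5.76 %.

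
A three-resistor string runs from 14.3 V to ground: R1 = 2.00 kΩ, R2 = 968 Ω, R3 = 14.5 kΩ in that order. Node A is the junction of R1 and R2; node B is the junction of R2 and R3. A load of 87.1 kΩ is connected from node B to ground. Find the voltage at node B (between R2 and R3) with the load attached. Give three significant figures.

At node B, R3 is in parallel with the load: R3‖R_L = 12430 Ω.
Below node A the resistance is R2 + (R3‖R_L) = 13400 Ω, so V_A = 14.3 × 13400/15400 = 12.44 V.
Then V_B = V_A × (R3‖R_L)/(R2 + R3‖R_L) = 12.44 × 12430/13400 = 11.5 V.

V ≈ 11.5 V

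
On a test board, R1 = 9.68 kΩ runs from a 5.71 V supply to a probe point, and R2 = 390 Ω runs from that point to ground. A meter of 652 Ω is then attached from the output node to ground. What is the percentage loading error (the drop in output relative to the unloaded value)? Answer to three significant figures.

36.5 %

The divider's output (Thévenin) resistance is R1‖R2 = 374.9 Ω.
Fractional drop under load = R_th/(R_th + R_L) = 374.9 / (374.9 + 652) = 0.3651.
So the output falls by 36.5 %.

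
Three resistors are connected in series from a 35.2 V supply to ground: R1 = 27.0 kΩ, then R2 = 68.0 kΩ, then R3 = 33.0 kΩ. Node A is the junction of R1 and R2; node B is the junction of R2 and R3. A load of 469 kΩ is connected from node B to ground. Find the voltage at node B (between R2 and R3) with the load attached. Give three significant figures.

V ≈ 8.62 V

At node B, R3 is in parallel with the load: R3‖R_L = 30.83 kΩ.
Below node A the resistance is R2 + (R3‖R_L) = 98.83 kΩ, so V_A = 35.2 × 98.83/125.8 = 27.65 V.
Then V_B = V_A × (R3‖R_L)/(R2 + R3‖R_L) = 27.65 × 30.83/98.83 = 8.62 V.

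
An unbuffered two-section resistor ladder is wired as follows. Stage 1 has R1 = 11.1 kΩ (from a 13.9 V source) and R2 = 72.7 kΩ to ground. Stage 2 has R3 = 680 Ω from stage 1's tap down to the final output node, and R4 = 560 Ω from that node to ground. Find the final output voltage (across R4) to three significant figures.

Stage 2 presents R3+R4 = 1240 Ω as a load on stage 1's tap.
Stage 1's lower leg becomes R2‖(R3+R4) = 1219 Ω, so V_mid = 13.9 × 1219/12320 = 1.376 V.
Stage 2 is itself unloaded: V_out = V_mid × R4/(R3+R4) = 1.376 × 560/1240 = 0.621 V.

V_out ≈ 0.621 V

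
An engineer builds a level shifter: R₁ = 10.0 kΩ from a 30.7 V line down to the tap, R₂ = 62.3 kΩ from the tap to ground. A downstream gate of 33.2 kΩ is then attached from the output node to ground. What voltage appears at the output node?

V_out ≈ 21.0 V

The load sits in parallel with R₂: R₂‖R_L = (62.3 × 33.2) / (62.3 + 33.2) = 21.66 kΩ.
V_out = 30.7 × 21.66 / (10.0 + 21.66) = 30.7 × 21.66/31.66 = 21.0 V.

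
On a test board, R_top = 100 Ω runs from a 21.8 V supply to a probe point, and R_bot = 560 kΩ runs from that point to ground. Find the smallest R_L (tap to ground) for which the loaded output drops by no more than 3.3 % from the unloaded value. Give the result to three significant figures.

R_L(min) ≈ 2.93 kΩ

Output resistance R_th = R_top‖R_bot = (100 × 560000)/560100 = 99.98 Ω.
The fractional drop is R_th/(R_th + R_L); requiring this ≤ 0.0330 gives R_L ≥ R_th(1/0.0330 − 1) = 99.98 × 29.30 = 2.93 kΩ.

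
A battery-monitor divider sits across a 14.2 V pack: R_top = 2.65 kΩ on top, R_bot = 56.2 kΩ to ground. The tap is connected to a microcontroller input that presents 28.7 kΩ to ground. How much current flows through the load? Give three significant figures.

R_bot‖R_L = 19.00 kΩ; V_out = 14.2 × 19.00/21.65 = 12.46 V.
I_L = V_out / R_L = 12.46 / 28.7 kΩ = 0.434 mA.

I_L ≈ 0.434 mA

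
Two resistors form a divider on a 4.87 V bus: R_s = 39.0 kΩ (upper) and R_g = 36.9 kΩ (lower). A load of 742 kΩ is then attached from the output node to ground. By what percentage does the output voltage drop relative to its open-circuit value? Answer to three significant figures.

The divider's output (Thévenin) resistance is R_s‖R_g = 18.96 kΩ.
Fractional drop under load = R_th/(R_th + R_L) = 18.96 / (18.96 + 742) = 0.02492.
So the output falls by 2.49 %.

2.49 %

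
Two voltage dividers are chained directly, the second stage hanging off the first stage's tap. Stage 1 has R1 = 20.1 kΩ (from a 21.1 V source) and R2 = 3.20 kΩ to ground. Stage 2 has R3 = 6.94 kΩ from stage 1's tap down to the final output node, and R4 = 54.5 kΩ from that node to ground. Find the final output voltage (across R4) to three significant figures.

V_out ≈ 2.46 V

Stage 2 presents R3+R4 = 61.44 kΩ as a load on stage 1's tap.
Stage 1's lower leg becomes R2‖(R3+R4) = 3.042 kΩ, so V_mid = 21.1 × 3.042/23.14 = 2.773 V.
Stage 2 is itself unloaded: V_out = V_mid × R4/(R3+R4) = 2.773 × 54.5/61.44 = 2.46 V.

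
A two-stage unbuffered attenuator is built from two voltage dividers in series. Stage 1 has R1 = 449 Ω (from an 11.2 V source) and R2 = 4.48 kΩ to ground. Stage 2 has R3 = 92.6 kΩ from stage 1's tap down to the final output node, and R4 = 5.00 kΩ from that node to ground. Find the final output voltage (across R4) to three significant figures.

Stage 2 presents R3+R4 = 97600 Ω as a load on stage 1's tap.
Stage 1's lower leg becomes R2‖(R3+R4) = 4283 Ω, so V_mid = 11.2 × 4283/4732 = 10.14 V.
Stage 2 is itself unloaded: V_out = V_mid × R4/(R3+R4) = 10.14 × 5000/97600 = 0.519 V.

V_out ≈ 0.519 V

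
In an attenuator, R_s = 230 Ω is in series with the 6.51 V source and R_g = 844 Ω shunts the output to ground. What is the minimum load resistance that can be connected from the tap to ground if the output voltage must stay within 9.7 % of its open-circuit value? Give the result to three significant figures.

R_L(min) ≈ 1.68 kΩ

Output resistance R_th = R_s‖R_g = (230 × 844)/1074 = 180.7 Ω.
The fractional drop is R_th/(R_th + R_L); requiring this ≤ 0.0970 gives R_L ≥ R_th(1/0.0970 − 1) = 180.7 × 9.309 = 1.68 kΩ.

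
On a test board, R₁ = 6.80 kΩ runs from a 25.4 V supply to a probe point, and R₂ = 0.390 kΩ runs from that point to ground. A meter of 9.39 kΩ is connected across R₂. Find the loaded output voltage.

V_out ≈ 1.33 V

The load sits in parallel with R₂: R₂‖R_L = (390 × 9390) / (390 + 9390) = 374.4 Ω.
V_out = 25.4 × 374.4 / (6800 + 374.4) = 25.4 × 374.4/7174 = 1.33 V.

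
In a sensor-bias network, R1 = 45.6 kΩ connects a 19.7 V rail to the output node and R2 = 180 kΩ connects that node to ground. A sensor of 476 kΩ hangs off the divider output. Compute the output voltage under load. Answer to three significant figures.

V_out ≈ 14.6 V

The load sits in parallel with R2: R2‖R_L = (180 × 476) / (180 + 476) = 130.6 kΩ.
V_out = 19.7 × 130.6 / (45.6 + 130.6) = 19.7 × 130.6/176.2 = 14.6 V.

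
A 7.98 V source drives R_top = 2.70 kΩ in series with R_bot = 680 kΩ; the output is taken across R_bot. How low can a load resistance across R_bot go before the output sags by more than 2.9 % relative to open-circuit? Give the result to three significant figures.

Output resistance R_th = R_top‖R_bot = (2.70 × 680)/682.7 = 2.689 kΩ.
The fractional drop is R_th/(R_th + R_L); requiring this ≤ 0.0290 gives R_L ≥ R_th(1/0.0290 − 1) = 2.689 × 33.48 = 90.0 kΩ.

R_L(min) ≈ 90.0 kΩ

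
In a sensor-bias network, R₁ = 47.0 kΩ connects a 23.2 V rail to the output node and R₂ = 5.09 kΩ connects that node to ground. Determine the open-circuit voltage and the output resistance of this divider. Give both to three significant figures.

V_th = 2.27 V, R_th = 4.59 kΩ

V_th is the open-circuit tap voltage: 23.2 × 5.09/(47.0 + 5.09) = 2.27 V.
With the supply zeroed, R₁ and R₂ appear in parallel from the tap: R_th = R₁‖R₂ = (47.0 × 5.09)/52.09 = 4.59 kΩ.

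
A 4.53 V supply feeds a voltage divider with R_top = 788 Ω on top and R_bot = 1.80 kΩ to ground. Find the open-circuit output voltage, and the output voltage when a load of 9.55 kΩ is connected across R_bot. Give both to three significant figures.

Unloaded: 3.15 V; loaded: 2.98 V

Open-circuit: V = 4.53 × 1800/(788 + 1800) = 3.15 V.
With the load, R_bot becomes R_bot‖R_L = 1515 Ω, so V = 4.53 × 1515/2303 = 2.98 V.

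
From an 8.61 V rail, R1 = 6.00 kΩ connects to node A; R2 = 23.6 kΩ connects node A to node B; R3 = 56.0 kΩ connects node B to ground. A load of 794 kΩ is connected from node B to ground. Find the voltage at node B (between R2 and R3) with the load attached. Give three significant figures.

V ≈ 5.50 V

At node B, R3 is in parallel with the load: R3‖R_L = 52.31 kΩ.
Below node A the resistance is R2 + (R3‖R_L) = 75.91 kΩ, so V_A = 8.61 × 75.91/81.91 = 7.979 V.
Then V_B = V_A × (R3‖R_L)/(R2 + R3‖R_L) = 7.979 × 52.31/75.91 = 5.50 V.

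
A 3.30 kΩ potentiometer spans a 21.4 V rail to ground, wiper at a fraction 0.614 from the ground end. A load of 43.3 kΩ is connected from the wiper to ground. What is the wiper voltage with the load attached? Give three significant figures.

The wiper splits the pot into (1−α)R = 1.274 kΩ above and αR = 2.026 kΩ below.
Lower section ‖ load = 1.936 kΩ.
V_wiper = 21.4 × 1.936/(1.274 + 1.936) = 12.9 V.

V ≈ 12.9 V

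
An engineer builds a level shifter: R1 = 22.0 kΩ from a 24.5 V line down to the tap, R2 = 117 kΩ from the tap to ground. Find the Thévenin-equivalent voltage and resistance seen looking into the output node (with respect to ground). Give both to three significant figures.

V_th is the open-circuit tap voltage: 24.5 × 117/(22.0 + 117) = 20.6 V.
With the supply zeroed, R1 and R2 appear in parallel from the tap: R_th = R1‖R2 = (22.0 × 117)/139.0 = 18.5 kΩ.

V_th = 20.6 V, R_th = 18.5 kΩ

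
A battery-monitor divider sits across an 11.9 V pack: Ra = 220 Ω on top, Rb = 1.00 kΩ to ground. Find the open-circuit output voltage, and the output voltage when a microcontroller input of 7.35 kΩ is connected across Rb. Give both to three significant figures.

Unloaded: 9.75 V; loaded: 9.52 V

Open-circuit: V = 11.9 × 1000/(220 + 1000) = 9.75 V.
With the load, Rb becomes Rb‖R_L = 880.2 Ω, so V = 11.9 × 880.2/1100 = 9.52 V.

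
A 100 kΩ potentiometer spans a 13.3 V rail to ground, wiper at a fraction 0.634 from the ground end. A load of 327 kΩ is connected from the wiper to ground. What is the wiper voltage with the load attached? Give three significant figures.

V ≈ 7.87 V

The wiper splits the pot into (1−α)R = 36.60 kΩ above and αR = 63.40 kΩ below.
Lower section ‖ load = 53.10 kΩ.
V_wiper = 13.3 × 53.10/(36.60 + 53.10) = 7.87 V.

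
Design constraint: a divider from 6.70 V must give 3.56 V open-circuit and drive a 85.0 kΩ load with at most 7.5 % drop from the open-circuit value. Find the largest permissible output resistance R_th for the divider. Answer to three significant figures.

R_th ≤ 6.89 kΩ

Loading drop = R_th/(R_th + R_L) ≤ 0.0750, so R_th ≤ R_L · ε/(1−ε) = 85.0 kΩ × 0.0750/0.9250 = 6.89 kΩ.
(Any R1, R2 with R2/(R1+R2) = 0.531 and R1‖R2 ≤ 6.89 kΩ will meet the spec.)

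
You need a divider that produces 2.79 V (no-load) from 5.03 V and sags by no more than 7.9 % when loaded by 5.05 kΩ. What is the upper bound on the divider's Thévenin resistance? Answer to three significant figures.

R_th ≤ 433 Ω

Loading drop = R_th/(R_th + R_L) ≤ 0.0790, so R_th ≤ R_L · ε/(1−ε) = 5.05 kΩ × 0.0790/0.9210 = 433 Ω.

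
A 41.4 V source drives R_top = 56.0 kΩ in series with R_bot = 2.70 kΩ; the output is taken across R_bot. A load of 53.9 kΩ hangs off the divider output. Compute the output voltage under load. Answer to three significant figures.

The load sits in parallel with R_bot: R_bot‖R_L = (2.70 × 53.9) / (2.70 + 53.9) = 2.571 kΩ.
V_out = 41.4 × 2.571 / (56.0 + 2.571) = 41.4 × 2.571/58.57 = 1.82 V.

V_out ≈ 1.82 V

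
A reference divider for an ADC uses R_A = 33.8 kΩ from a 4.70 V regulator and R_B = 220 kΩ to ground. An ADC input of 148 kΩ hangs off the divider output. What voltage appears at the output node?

V_out ≈ 3.40 V

The load sits in parallel with R_B: R_B‖R_L = (220 × 148) / (220 + 148) = 88.48 kΩ.
V_out = 4.70 × 88.48 / (33.8 + 88.48) = 4.70 × 88.48/122.3 = 3.40 V.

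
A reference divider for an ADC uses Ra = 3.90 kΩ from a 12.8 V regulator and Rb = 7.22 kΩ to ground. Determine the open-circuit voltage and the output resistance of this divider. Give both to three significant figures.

V_th is the open-circuit tap voltage: 12.8 × 7.22/(3.90 + 7.22) = 8.31 V.
With the supply zeroed, Ra and Rb appear in parallel from the tap: R_th = Ra‖Rb = (3.90 × 7.22)/11.12 = 2.53 kΩ.

V_th = 8.31 V, R_th = 2.53 kΩ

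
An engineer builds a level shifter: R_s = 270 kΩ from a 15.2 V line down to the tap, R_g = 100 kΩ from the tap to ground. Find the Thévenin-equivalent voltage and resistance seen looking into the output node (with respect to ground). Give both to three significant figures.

V_th = 4.11 V, R_th = 73.0 kΩ

V_th is the open-circuit tap voltage: 15.2 × 100/(270 + 100) = 4.11 V.
With the supply zeroed, R_s and R_g appear in parallel from the tap: R_th = R_s‖R_g = (270 × 100)/370.0 = 73.0 kΩ.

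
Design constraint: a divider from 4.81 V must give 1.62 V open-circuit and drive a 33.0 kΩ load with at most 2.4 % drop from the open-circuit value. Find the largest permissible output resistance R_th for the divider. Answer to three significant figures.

Loading drop = R_th/(R_th + R_L) ≤ 0.0240, so R_th ≤ R_L · ε/(1−ε) = 33.0 kΩ × 0.0240/0.9760 = 811 Ω.
(Any R1, R2 with R2/(R1+R2) = 0.337 and R1‖R2 ≤ 811 Ω will meet the spec.)

R_th ≤ 811 Ω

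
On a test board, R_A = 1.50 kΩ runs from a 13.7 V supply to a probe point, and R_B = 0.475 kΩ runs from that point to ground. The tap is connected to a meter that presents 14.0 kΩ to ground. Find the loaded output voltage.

V_out ≈ 3.21 V

The load sits in parallel with R_B: R_B‖R_L = (475 × 14000) / (475 + 14000) = 459.4 Ω.
V_out = 13.7 × 459.4 / (1500 + 459.4) = 13.7 × 459.4/1959 = 3.21 V.
(Unloaded it would have been 3.29 V.)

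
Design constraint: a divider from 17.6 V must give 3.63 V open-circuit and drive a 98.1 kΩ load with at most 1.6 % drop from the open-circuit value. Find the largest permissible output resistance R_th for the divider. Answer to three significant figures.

Loading drop = R_th/(R_th + R_L) ≤ 0.0160, so R_th ≤ R_L · ε/(1−ε) = 98.1 kΩ × 0.0160/0.9840 = 1.60 kΩ.

R_th ≤ 1.60 kΩ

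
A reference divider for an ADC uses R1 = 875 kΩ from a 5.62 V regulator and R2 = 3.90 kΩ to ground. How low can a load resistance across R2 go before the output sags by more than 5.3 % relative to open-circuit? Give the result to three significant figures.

Output resistance R_th = R1‖R2 = (875 × 3.90)/878.9 = 3.883 kΩ.
The fractional drop is R_th/(R_th + R_L); requiring this ≤ 0.0530 gives R_L ≥ R_th(1/0.0530 − 1) = 3.883 × 17.87 = 69.4 kΩ.

R_L(min) ≈ 69.4 kΩ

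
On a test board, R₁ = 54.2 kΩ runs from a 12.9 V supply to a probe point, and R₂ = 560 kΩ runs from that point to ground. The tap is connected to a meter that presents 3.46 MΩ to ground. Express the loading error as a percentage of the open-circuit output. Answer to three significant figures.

The divider's output (Thévenin) resistance is R₁‖R₂ = 49.42 kΩ.
Fractional drop under load = R_th/(R_th + R_L) = 49.42 / (49.42 + 3460) = 0.01408.
So the output falls by 1.41 %.

1.41 %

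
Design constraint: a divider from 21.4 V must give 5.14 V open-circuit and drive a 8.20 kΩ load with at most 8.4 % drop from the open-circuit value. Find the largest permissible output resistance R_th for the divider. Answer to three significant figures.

R_th ≤ 752 Ω

Loading drop = R_th/(R_th + R_L) ≤ 0.0840, so R_th ≤ R_L · ε/(1−ε) = 8.20 kΩ × 0.0840/0.9160 = 752 Ω.
(Any R1, R2 with R2/(R1+R2) = 0.240 and R1‖R2 ≤ 752 Ω will meet the spec.)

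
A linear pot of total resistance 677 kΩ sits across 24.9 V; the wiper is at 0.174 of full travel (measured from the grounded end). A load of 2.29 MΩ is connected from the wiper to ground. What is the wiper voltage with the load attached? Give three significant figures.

V ≈ 4.16 V

The wiper splits the pot into (1−α)R = 559.2 kΩ above and αR = 117.8 kΩ below.
Lower section ‖ load = 112.0 kΩ.
V_wiper = 24.9 × 112.0/(559.2 + 112.0) = 4.16 V.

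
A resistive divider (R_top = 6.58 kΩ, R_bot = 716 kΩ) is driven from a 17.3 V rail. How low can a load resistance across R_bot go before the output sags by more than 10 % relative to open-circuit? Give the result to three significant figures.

R_L(min) ≈ 58.7 kΩ

Output resistance R_th = R_top‖R_bot = (6.58 × 716)/722.6 = 6.520 kΩ.
The fractional drop is R_th/(R_th + R_L); requiring this ≤ 0.100 gives R_L ≥ R_th(1/0.100 − 1) = 6.520 × 9.000 = 58.7 kΩ.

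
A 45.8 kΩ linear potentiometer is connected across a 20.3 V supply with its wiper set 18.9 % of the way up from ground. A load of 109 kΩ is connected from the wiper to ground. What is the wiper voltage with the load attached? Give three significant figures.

V ≈ 3.60 V

The wiper splits the pot into (1−α)R = 37.14 kΩ above and αR = 8.656 kΩ below.
Lower section ‖ load = 8.019 kΩ.
V_wiper = 20.3 × 8.019/(37.14 + 8.019) = 3.60 V.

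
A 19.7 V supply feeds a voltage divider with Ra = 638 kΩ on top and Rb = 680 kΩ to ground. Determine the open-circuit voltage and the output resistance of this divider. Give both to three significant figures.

V_th = 10.2 V, R_th = 329 kΩ

V_th is the open-circuit tap voltage: 19.7 × 680/(638 + 680) = 10.2 V.
With the supply zeroed, Ra and Rb appear in parallel from the tap: R_th = Ra‖Rb = (638 × 680)/1318 = 329 kΩ.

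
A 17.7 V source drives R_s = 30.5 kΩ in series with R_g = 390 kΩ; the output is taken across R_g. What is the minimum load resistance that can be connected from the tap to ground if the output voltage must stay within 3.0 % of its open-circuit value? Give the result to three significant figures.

Output resistance R_th = R_s‖R_g = (30.5 × 390)/420.5 = 28.29 kΩ.
The fractional drop is R_th/(R_th + R_L); requiring this ≤ 0.0300 gives R_L ≥ R_th(1/0.0300 − 1) = 28.29 × 32.33 = 915 kΩ.

R_L(min) ≈ 915 kΩ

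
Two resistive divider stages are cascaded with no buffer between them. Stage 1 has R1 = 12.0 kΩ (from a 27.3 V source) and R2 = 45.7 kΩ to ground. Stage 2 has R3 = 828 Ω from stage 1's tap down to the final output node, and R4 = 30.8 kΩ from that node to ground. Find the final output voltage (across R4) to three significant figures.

Stage 2 presents R3+R4 = 31630 Ω as a load on stage 1's tap.
Stage 1's lower leg becomes R2‖(R3+R4) = 18690 Ω, so V_mid = 27.3 × 18690/30690 = 16.63 V.
Stage 2 is itself unloaded: V_out = V_mid × R4/(R3+R4) = 16.63 × 30800/31630 = 16.2 V.

V_out ≈ 16.2 V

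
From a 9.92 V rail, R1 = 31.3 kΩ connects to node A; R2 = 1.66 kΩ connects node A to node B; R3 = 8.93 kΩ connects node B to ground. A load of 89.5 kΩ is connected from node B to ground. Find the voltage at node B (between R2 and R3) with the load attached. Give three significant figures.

V ≈ 1.96 V

At node B, R3 is in parallel with the load: R3‖R_L = 8.120 kΩ.
Below node A the resistance is R2 + (R3‖R_L) = 9.780 kΩ, so V_A = 9.92 × 9.780/41.08 = 2.362 V.
Then V_B = V_A × (R3‖R_L)/(R2 + R3‖R_L) = 2.362 × 8.120/9.780 = 1.96 V.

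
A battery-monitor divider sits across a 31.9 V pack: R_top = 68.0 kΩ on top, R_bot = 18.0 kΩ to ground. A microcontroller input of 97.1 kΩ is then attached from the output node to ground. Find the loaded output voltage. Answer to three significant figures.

V_out ≈ 5.82 V

The load sits in parallel with R_bot: R_bot‖R_L = (18.0 × 97.1) / (18.0 + 97.1) = 15.19 kΩ.
V_out = 31.9 × 15.19 / (68.0 + 15.19) = 31.9 × 15.19/83.19 = 5.82 V.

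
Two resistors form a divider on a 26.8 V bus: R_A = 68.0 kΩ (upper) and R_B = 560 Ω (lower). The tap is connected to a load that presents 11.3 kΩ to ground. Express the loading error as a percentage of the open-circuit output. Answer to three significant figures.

4.68 %

The divider's output (Thévenin) resistance is R_A‖R_B = 555.4 Ω.
Fractional drop under load = R_th/(R_th + R_L) = 555.4 / (555.4 + 11300) = 0.04685.
So the output falls by 4.68 %.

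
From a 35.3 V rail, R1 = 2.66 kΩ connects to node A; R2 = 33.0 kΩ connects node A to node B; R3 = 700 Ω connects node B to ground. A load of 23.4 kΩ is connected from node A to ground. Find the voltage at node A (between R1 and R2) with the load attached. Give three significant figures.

Below node A the series string R2+R3 = 33700 Ω sits in parallel with the 23400 Ω load: 13810 Ω.
V_A = 35.3 × 13810/(2660 + 13810) = 29.6 V.

V ≈ 29.6 V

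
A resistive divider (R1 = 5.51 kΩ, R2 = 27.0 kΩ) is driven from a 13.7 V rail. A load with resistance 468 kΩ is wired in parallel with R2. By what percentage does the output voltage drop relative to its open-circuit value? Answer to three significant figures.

The divider's output (Thévenin) resistance is R1‖R2 = 4.576 kΩ.
Fractional drop under load = R_th/(R_th + R_L) = 4.576 / (4.576 + 468) = 0.009683.
So the output falls by 0.968 %.

0.968 %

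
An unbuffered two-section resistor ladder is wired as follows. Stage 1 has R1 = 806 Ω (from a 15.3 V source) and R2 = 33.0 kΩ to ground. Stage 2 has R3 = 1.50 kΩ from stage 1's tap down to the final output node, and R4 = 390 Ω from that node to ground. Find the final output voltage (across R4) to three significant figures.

Stage 2 presents R3+R4 = 1890 Ω as a load on stage 1's tap.
Stage 1's lower leg becomes R2‖(R3+R4) = 1788 Ω, so V_mid = 15.3 × 1788/2594 = 10.55 V.
Stage 2 is itself unloaded: V_out = V_mid × R4/(R3+R4) = 10.55 × 390/1890 = 2.18 V.

V_out ≈ 2.18 V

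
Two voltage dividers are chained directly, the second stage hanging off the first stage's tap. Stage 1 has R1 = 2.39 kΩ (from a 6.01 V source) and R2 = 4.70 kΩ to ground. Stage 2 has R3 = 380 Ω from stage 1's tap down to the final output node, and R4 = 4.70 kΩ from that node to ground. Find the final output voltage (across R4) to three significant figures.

V_out ≈ 2.81 V

Stage 2 presents R3+R4 = 5080 Ω as a load on stage 1's tap.
Stage 1's lower leg becomes R2‖(R3+R4) = 2441 Ω, so V_mid = 6.01 × 2441/4831 = 3.037 V.
Stage 2 is itself unloaded: V_out = V_mid × R4/(R3+R4) = 3.037 × 4700/5080 = 2.81 V.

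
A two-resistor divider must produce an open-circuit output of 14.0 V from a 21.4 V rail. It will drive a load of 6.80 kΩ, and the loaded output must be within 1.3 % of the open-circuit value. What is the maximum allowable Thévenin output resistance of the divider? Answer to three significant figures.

R_th ≤ 89.6 Ω

Loading drop = R_th/(R_th + R_L) ≤ 0.0130, so R_th ≤ R_L · ε/(1−ε) = 6.80 kΩ × 0.0130/0.9870 = 89.6 Ω.
(Any R1, R2 with R2/(R1+R2) = 0.654 and R1‖R2 ≤ 89.6 Ω will meet the spec.)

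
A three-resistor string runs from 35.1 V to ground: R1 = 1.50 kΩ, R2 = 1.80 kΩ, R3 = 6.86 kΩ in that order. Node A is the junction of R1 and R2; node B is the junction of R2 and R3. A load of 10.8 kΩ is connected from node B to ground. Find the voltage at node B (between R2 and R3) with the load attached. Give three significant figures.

At node B, R3 is in parallel with the load: R3‖R_L = 4.195 kΩ.
Below node A the resistance is R2 + (R3‖R_L) = 5.995 kΩ, so V_A = 35.1 × 5.995/7.495 = 28.08 V.
Then V_B = V_A × (R3‖R_L)/(R2 + R3‖R_L) = 28.08 × 4.195/5.995 = 19.6 V.

V ≈ 19.6 V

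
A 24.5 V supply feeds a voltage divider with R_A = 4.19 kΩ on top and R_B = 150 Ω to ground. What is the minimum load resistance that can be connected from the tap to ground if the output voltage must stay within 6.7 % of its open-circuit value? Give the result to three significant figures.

R_L(min) ≈ 2.02 kΩ

Output resistance R_th = R_A‖R_B = (4190 × 150)/4340 = 144.8 Ω.
The fractional drop is R_th/(R_th + R_L); requiring this ≤ 0.0670 gives R_L ≥ R_th(1/0.0670 − 1) = 144.8 × 13.93 = 2.02 kΩ.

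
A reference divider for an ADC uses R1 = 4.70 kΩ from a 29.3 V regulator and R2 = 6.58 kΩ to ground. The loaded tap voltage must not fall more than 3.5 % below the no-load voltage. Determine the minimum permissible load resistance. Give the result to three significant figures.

Output resistance R_th = R1‖R2 = (4.70 × 6.58)/11.28 = 2.742 kΩ.
The fractional drop is R_th/(R_th + R_L); requiring this ≤ 0.0350 gives R_L ≥ R_th(1/0.0350 − 1) = 2.742 × 27.57 = 75.6 kΩ.

R_L(min) ≈ 75.6 kΩ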